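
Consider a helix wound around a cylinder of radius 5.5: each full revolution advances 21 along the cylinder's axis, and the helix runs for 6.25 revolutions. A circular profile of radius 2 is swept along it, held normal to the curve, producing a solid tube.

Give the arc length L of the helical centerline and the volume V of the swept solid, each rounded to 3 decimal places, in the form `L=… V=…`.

L=252.737 V=3175.984

2πR = 2π·5.5 = 34.557519
per-turn = √(34.557519² + 21²) = √(1194.2221 + 441) = √1635.2221 = 40.437880
L = 6.25 × 40.437880 = 252.736750
V = π·2² × L = 12.566371 × 252.736750 = 3175.983662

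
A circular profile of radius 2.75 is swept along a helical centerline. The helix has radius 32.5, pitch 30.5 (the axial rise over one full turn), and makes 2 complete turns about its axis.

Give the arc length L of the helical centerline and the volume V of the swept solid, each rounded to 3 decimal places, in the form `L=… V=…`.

2πR = 2π·32.5 = 204.203522
per-turn = √(204.203522² + 30.5²) = √(41699.0786 + 930.25) = √42629.3286 = 206.468711
L = 2 × 206.468711 = 412.937422
V = π·2.75² × L = 23.758294 × 412.937422 = 9810.688855

L=412.937 V=9810.689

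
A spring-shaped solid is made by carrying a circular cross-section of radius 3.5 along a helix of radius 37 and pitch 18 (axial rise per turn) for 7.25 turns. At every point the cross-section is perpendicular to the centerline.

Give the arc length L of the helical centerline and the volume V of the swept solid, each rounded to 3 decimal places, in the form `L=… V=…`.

L=1690.509 V=65058.411

2πR = 2π·37 = 232.477856
per-turn = √(232.477856² + 18²) = √(54045.9537 + 324) = √54369.9537 = 233.173656
L = 7.25 × 233.173656 = 1690.509004
V = π·3.5² × L = 38.484510 × 1690.509004 = 65058.410666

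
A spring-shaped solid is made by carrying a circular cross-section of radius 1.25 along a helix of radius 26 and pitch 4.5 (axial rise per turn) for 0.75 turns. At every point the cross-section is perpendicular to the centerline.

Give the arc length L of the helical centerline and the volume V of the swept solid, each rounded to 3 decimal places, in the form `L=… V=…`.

L=122.569 V=601.657

2πR = 2π·26 = 163.362818
per-turn = √(163.362818² + 4.5²) = √(26687.4103 + 20.25) = √26707.6603 = 163.424785
L = 0.75 × 163.424785 = 122.568589
V = π·1.25² × L = 4.908739 × 122.568589 = 601.657153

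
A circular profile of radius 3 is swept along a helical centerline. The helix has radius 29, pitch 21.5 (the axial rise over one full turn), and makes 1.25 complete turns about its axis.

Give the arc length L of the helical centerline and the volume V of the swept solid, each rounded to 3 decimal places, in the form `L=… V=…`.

L=229.346 V=6484.592

2πR = 2π·29 = 182.212374
per-turn = √(182.212374² + 21.5²) = √(33201.3492 + 462.25) = √33663.5992 = 183.476427
L = 1.25 × 183.476427 = 229.345534
V = π·3² × L = 28.274334 × 229.345534 = 6484.592190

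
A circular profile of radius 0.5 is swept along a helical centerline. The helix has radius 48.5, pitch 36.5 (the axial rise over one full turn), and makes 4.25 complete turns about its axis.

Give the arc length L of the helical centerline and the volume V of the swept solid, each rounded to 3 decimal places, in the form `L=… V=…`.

L=1304.379 V=1024.457

2πR = 2π·48.5 = 304.734487
per-turn = √(304.734487² + 36.5²) = √(92863.1078 + 1332.25) = √94195.3578 = 306.912622
L = 4.25 × 306.912622 = 1304.378645
V = π·0.5² × L = 0.785398 × 1304.378645 = 1024.456592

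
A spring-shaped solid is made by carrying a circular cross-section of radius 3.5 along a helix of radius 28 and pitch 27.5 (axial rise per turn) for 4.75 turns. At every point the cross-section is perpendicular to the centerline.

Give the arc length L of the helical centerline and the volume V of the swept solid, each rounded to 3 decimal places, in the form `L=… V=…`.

L=845.811 V=32550.630

2πR = 2π·28 = 175.929189
per-turn = √(175.929189² + 27.5²) = √(30951.0794 + 756.25) = √31707.3294 = 178.065520
L = 4.75 × 178.065520 = 845.811220
V = π·3.5² × L = 38.484510 × 845.811220 = 32550.630354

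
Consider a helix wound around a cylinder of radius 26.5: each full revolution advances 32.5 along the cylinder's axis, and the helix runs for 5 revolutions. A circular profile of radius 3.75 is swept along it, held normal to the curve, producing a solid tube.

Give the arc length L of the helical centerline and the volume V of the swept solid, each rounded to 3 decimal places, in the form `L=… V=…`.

2πR = 2π·26.5 = 166.504411
per-turn = √(166.504411² + 32.5²) = √(27723.7188 + 1056.25) = √28779.9688 = 169.646600
L = 5 × 169.646600 = 848.232998
V = π·3.75² × L = 44.178647 × 848.232998 = 37473.785935

L=848.233 V=37473.786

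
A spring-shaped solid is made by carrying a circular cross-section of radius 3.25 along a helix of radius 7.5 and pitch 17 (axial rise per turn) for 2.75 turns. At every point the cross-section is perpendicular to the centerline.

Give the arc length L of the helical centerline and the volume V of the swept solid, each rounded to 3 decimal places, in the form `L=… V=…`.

2πR = 2π·7.5 = 47.123890
per-turn = √(47.123890² + 17²) = √(2220.6610 + 289) = √2509.6610 = 50.096517
L = 2.75 × 50.096517 = 137.765421
V = π·3.25² × L = 33.183072 × 137.765421 = 4571.479942

L=137.765 V=4571.480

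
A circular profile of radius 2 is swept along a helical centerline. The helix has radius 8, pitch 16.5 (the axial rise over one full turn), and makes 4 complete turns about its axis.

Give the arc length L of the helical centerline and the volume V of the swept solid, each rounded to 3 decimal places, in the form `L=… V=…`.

2πR = 2π·8 = 50.265482
per-turn = √(50.265482² + 16.5²) = √(2526.6187 + 272.25) = √2798.8687 = 52.904336
L = 4 × 52.904336 = 211.617342
V = π·2² × L = 12.566371 × 211.617342 = 2659.261954

L=211.617 V=2659.262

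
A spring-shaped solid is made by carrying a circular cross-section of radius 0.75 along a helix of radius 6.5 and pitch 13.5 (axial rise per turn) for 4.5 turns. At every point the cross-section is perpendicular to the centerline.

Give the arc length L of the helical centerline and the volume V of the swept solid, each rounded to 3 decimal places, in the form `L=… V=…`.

2πR = 2π·6.5 = 40.840704
per-turn = √(40.840704² + 13.5²) = √(1667.9631 + 182.25) = √1850.2131 = 43.014104
L = 4.5 × 43.014104 = 193.563468
V = π·0.75² × L = 1.767146 × 193.563468 = 342.054883

L=193.563 V=342.055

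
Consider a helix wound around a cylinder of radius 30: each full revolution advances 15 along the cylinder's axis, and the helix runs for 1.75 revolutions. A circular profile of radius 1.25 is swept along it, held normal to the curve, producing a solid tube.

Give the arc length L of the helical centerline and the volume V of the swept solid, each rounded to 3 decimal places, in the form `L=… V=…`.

L=330.910 V=1624.351

2πR = 2π·30 = 188.495559
per-turn = √(188.495559² + 15²) = √(35530.5758 + 225) = √35755.5758 = 189.091448
L = 1.75 × 189.091448 = 330.910035
V = π·1.25² × L = 4.908739 × 330.910035 = 1624.350834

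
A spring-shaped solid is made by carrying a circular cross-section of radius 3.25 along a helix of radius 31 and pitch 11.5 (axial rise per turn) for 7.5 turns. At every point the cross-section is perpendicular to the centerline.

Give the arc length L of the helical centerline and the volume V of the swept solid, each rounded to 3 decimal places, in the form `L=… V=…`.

2πR = 2π·31 = 194.778745
per-turn = √(194.778745² + 11.5²) = √(37938.7593 + 132.25) = √38071.0093 = 195.117937
L = 7.5 × 195.117937 = 1463.384527
V = π·3.25² × L = 33.183072 × 1463.384527 = 48559.594717

L=1463.385 V=48559.595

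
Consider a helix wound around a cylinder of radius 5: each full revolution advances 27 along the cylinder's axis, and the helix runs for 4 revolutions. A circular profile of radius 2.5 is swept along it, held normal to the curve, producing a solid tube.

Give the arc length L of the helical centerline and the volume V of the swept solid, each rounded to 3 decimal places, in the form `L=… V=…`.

L=165.697 V=3253.445

2πR = 2π·5 = 31.415927
per-turn = √(31.415927² + 27²) = √(986.9604 + 729) = √1715.9604 = 41.424153
L = 4 × 41.424153 = 165.696611
V = π·2.5² × L = 19.634954 × 165.696611 = 3253.445358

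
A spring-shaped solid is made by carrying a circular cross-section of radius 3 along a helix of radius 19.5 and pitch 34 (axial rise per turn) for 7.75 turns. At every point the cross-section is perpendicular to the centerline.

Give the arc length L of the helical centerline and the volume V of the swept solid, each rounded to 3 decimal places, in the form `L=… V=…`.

L=985.429 V=27862.352

2πR = 2π·19.5 = 122.522113
per-turn = √(122.522113² + 34²) = √(15011.6683 + 1156) = √16167.6683 = 127.152146
L = 7.75 × 127.152146 = 985.429133
V = π·3² × L = 28.274334 × 985.429133 = 27862.352335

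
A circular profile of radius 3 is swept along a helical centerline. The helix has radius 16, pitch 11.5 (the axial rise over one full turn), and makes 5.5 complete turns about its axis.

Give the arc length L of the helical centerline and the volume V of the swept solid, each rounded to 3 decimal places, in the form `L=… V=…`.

2πR = 2π·16 = 100.530965
per-turn = √(100.530965² + 11.5²) = √(10106.4749 + 132.25) = √10238.7249 = 101.186585
L = 5.5 × 101.186585 = 556.526215
V = π·3² × L = 28.274334 × 556.526215 = 15735.408028

L=556.526 V=15735.408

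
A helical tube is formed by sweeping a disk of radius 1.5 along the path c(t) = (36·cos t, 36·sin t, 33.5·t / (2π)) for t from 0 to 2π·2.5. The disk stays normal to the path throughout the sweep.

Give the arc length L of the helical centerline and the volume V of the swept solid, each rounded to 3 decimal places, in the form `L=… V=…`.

2πR = 2π·36 = 226.194671
per-turn = √(226.194671² + 33.5²) = √(51164.0292 + 1122.25) = √52286.2792 = 228.661932
L = 2.5 × 228.661932 = 571.654830
V = π·1.5² × L = 7.068583 × 571.654830 = 4040.789885

L=571.655 V=4040.790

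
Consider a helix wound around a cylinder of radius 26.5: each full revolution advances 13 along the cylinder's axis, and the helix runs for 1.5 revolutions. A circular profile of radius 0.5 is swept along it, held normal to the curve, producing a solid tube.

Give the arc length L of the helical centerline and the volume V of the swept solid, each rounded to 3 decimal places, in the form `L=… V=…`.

2πR = 2π·26.5 = 166.504411
per-turn = √(166.504411² + 13²) = √(27723.7188 + 169) = √27892.7188 = 167.011134
L = 1.5 × 167.011134 = 250.516700
V = π·0.5² × L = 0.785398 × 250.516700 = 196.755356

L=250.517 V=196.755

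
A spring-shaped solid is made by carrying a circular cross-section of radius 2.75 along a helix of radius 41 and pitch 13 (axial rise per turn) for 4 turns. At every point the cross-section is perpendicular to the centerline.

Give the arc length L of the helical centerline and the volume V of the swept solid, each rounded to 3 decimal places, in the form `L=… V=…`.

L=1031.754 V=24512.706

2πR = 2π·41 = 257.610598
per-turn = √(257.610598² + 13²) = √(66363.2200 + 169) = √66532.2200 = 257.938403
L = 4 × 257.938403 = 1031.753614
V = π·2.75² × L = 23.758294 × 1031.753614 = 24512.706152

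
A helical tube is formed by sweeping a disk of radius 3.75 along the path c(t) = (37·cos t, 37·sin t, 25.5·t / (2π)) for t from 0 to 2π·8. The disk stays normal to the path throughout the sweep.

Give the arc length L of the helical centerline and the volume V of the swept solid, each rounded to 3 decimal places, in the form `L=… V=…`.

2πR = 2π·37 = 232.477856
per-turn = √(232.477856² + 25.5²) = √(54045.9537 + 650.25) = √54696.2037 = 233.872195
L = 8 × 233.872195 = 1870.977562
V = π·3.75² × L = 44.178647 × 1870.977562 = 82657.256671

L=1870.978 V=82657.257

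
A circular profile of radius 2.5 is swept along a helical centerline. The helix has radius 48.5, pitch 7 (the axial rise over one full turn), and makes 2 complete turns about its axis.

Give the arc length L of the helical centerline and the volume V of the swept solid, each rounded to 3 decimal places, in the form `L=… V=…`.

2πR = 2π·48.5 = 304.734487
per-turn = √(304.734487² + 7²) = √(92863.1078 + 49) = √92912.1078 = 304.814875
L = 2 × 304.814875 = 609.629749
V = π·2.5² × L = 19.634954 × 609.629749 = 11970.052136

L=609.630 V=11970.052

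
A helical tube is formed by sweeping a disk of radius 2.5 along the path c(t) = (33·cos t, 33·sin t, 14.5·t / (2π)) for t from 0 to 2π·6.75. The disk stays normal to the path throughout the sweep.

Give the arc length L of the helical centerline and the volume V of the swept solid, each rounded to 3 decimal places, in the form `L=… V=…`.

2πR = 2π·33 = 207.345115
per-turn = √(207.345115² + 14.5²) = √(42991.9968 + 210.25) = √43202.2468 = 207.851502
L = 6.75 × 207.851502 = 1402.997637
V = π·2.5² × L = 19.634954 × 1402.997637 = 27547.794177

L=1402.998 V=27547.794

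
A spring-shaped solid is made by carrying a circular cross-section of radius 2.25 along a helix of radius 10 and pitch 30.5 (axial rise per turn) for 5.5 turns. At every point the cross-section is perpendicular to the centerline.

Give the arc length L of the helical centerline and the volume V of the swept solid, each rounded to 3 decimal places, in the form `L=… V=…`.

L=384.138 V=6109.457

2πR = 2π·10 = 62.831853
per-turn = √(62.831853² + 30.5²) = √(3947.8418 + 930.25) = √4878.0918 = 69.843337
L = 5.5 × 69.843337 = 384.138355
V = π·2.25² × L = 15.904313 × 384.138355 = 6109.456559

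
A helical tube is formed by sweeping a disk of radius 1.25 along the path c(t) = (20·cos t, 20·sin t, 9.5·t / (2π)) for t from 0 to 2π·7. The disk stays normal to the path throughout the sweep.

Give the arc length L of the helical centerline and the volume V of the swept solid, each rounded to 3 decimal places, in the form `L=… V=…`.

2πR = 2π·20 = 125.663706
per-turn = √(125.663706² + 9.5²) = √(15791.3670 + 90.25) = √15881.6170 = 126.022288
L = 7 × 126.022288 = 882.156015
V = π·1.25² × L = 4.908739 × 882.156015 = 4330.273213

L=882.156 V=4330.273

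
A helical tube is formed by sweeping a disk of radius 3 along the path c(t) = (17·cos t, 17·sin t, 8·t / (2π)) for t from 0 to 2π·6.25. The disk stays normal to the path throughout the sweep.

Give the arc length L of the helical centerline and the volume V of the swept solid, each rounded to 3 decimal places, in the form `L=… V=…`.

2πR = 2π·17 = 106.814150
per-turn = √(106.814150² + 8²) = √(11409.2627 + 64) = √11473.2627 = 107.113317
L = 6.25 × 107.113317 = 669.458232
V = π·3² × L = 28.274334 × 669.458232 = 18928.485558

L=669.458 V=18928.486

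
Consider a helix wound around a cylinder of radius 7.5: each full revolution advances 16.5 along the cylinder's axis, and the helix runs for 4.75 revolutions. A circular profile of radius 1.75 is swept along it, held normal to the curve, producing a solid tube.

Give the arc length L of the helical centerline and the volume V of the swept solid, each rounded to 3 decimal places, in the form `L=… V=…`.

2πR = 2π·7.5 = 47.123890
per-turn = √(47.123890² + 16.5²) = √(2220.6610 + 272.25) = √2492.9110 = 49.929060
L = 4.75 × 49.929060 = 237.163033
V = π·1.75² × L = 9.621128 × 237.163033 = 2281.775779

L=237.163 V=2281.776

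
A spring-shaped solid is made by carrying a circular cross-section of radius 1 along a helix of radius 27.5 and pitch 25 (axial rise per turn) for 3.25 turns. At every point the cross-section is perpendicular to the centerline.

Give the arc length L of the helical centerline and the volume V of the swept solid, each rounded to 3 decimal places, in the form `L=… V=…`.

2πR = 2π·27.5 = 172.787596
per-turn = √(172.787596² + 25²) = √(29855.5533 + 625) = √30480.5533 = 174.586807
L = 3.25 × 174.586807 = 567.407124
V = π·1² × L = 3.141593 × 567.407124 = 1782.562052

L=567.407 V=1782.562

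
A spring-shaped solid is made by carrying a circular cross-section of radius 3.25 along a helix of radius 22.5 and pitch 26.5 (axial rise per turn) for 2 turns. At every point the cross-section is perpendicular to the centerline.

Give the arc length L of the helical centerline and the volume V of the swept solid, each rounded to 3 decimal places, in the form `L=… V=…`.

2πR = 2π·22.5 = 141.371669
per-turn = √(141.371669² + 26.5²) = √(19985.9489 + 702.25) = √20688.1989 = 143.833928
L = 2 × 143.833928 = 287.667856
V = π·3.25² × L = 33.183072 × 287.667856 = 9545.703310

L=287.668 V=9545.703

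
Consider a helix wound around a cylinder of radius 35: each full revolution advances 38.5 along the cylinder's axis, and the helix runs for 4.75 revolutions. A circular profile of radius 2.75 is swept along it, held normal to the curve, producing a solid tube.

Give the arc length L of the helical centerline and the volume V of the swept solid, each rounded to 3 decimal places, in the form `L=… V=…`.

2πR = 2π·35 = 219.911486
per-turn = √(219.911486² + 38.5²) = √(48361.0616 + 1482.25) = √49843.3116 = 223.256157
L = 4.75 × 223.256157 = 1060.466745
V = π·2.75² × L = 23.758294 × 1060.466745 = 25194.881174

L=1060.467 V=25194.881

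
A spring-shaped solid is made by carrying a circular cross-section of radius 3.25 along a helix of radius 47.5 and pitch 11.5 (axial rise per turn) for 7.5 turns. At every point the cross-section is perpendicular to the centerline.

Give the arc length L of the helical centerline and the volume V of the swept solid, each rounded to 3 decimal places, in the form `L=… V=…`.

2πR = 2π·47.5 = 298.451302
per-turn = √(298.451302² + 11.5²) = √(89073.1797 + 132.25) = √89205.4297 = 298.672780
L = 7.5 × 298.672780 = 2240.045853
V = π·3.25² × L = 33.183072 × 2240.045853 = 74331.603714

L=2240.046 V=74331.604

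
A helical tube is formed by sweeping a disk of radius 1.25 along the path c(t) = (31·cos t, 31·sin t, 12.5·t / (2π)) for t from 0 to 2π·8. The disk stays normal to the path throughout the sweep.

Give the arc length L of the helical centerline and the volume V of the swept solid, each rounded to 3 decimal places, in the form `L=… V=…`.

2πR = 2π·31 = 194.778745
per-turn = √(194.778745² + 12.5²) = √(37938.7593 + 156.25) = √38095.0093 = 195.179429
L = 8 × 195.179429 = 1561.435428
V = π·1.25² × L = 4.908739 × 1561.435428 = 7664.678235

L=1561.435 V=7664.678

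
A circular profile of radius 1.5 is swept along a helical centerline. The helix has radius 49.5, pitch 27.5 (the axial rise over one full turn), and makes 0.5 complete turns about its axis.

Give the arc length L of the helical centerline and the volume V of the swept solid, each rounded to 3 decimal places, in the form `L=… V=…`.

2πR = 2π·49.5 = 311.017673
per-turn = √(311.017673² + 27.5²) = √(96731.9927 + 756.25) = √97488.2427 = 312.231073
L = 0.5 × 312.231073 = 156.115536
V = π·1.5² × L = 7.068583 × 156.115536 = 1103.515700

L=156.116 V=1103.516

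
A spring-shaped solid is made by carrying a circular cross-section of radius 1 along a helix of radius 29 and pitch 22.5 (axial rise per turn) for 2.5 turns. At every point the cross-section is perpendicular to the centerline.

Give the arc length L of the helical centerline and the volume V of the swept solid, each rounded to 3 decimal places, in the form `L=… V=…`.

L=458.991 V=1441.962

2πR = 2π·29 = 182.212374
per-turn = √(182.212374² + 22.5²) = √(33201.3492 + 506.25) = √33707.5992 = 183.596294
L = 2.5 × 183.596294 = 458.990735
V = π·1² × L = 3.141593 × 458.990735 = 1441.961922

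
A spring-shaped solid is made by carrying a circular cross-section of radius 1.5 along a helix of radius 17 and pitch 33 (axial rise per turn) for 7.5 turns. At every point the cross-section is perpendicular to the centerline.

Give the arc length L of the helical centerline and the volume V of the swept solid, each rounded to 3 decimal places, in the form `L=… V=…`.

2πR = 2π·17 = 106.814150
per-turn = √(106.814150² + 33²) = √(11409.2627 + 1089) = √12498.2627 = 111.795629
L = 7.5 × 111.795629 = 838.467218
V = π·1.5² × L = 7.068583 × 838.467218 = 5926.775520

L=838.467 V=5926.776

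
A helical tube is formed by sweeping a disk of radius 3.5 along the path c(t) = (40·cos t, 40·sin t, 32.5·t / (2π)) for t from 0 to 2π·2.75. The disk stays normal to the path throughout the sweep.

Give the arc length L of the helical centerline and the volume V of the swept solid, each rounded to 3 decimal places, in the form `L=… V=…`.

L=696.905 V=26820.052

2πR = 2π·40 = 251.327412
per-turn = √(251.327412² + 32.5²) = √(63165.4682 + 1056.25) = √64221.7182 = 253.420043
L = 2.75 × 253.420043 = 696.905118
V = π·3.5² × L = 38.484510 × 696.905118 = 26820.051991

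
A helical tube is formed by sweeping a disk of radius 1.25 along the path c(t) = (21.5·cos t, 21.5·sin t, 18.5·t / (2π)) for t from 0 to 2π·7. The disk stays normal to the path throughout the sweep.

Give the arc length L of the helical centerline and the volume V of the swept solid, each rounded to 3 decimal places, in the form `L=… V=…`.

2πR = 2π·21.5 = 135.088484
per-turn = √(135.088484² + 18.5²) = √(18248.8985 + 342.25) = √18591.1485 = 136.349362
L = 7 × 136.349362 = 954.445535
V = π·1.25² × L = 4.908739 × 954.445535 = 4685.123562

L=954.446 V=4685.124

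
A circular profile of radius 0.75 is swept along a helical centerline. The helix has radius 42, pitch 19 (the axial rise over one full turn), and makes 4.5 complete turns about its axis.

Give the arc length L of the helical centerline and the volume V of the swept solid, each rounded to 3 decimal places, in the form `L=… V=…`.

2πR = 2π·42 = 263.893783
per-turn = √(263.893783² + 19²) = √(69639.9287 + 361) = √70000.9287 = 264.576886
L = 4.5 × 264.576886 = 1190.595987
V = π·0.75² × L = 1.767146 × 1190.595987 = 2103.956779

L=1190.596 V=2103.957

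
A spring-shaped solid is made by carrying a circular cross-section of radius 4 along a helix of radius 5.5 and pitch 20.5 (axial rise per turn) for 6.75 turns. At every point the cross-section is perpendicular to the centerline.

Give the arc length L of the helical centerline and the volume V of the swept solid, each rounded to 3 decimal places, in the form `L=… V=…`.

2πR = 2π·5.5 = 34.557519
per-turn = √(34.557519² + 20.5²) = √(1194.2221 + 420.25) = √1614.4721 = 40.180494
L = 6.75 × 40.180494 = 271.218337
V = π·4² × L = 50.265482 × 271.218337 = 13632.920580

L=271.218 V=13632.921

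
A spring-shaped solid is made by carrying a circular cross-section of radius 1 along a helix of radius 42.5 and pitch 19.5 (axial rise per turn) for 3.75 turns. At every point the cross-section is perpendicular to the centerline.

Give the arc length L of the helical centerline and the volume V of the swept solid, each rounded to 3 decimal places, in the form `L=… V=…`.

2πR = 2π·42.5 = 267.035376
per-turn = √(267.035376² + 19.5²) = √(71307.8918 + 380.25) = √71688.1418 = 267.746413
L = 3.75 × 267.746413 = 1004.049050
V = π·1² × L = 3.141593 × 1004.049050 = 3154.313118

L=1004.049 V=3154.313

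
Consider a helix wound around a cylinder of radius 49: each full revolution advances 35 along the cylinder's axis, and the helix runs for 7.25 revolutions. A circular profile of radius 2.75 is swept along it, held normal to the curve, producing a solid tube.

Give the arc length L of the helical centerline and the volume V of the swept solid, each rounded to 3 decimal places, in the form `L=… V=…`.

L=2246.479 V=53372.502

2πR = 2π·49 = 307.876080
per-turn = √(307.876080² + 35²) = √(94787.6807 + 1225) = √96012.6807 = 309.859130
L = 7.25 × 309.859130 = 2246.478695
V = π·2.75² × L = 23.758294 × 2246.478695 = 53372.502298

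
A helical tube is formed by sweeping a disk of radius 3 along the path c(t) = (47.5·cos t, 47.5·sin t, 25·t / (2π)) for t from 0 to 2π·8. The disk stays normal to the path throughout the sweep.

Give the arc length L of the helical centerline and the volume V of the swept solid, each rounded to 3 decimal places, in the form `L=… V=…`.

2πR = 2π·47.5 = 298.451302
per-turn = √(298.451302² + 25²) = √(89073.1797 + 625) = √89698.1797 = 299.496544
L = 8 × 299.496544 = 2395.972350
V = π·3² × L = 28.274334 × 2395.972350 = 67744.522197

L=2395.972 V=67744.522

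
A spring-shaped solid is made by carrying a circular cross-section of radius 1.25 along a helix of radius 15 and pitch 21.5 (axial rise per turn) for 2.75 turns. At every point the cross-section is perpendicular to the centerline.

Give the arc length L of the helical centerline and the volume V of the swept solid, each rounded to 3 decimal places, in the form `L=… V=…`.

2πR = 2π·15 = 94.247780
per-turn = √(94.247780² + 21.5²) = √(8882.6440 + 462.25) = √9344.8940 = 96.668992
L = 2.75 × 96.668992 = 265.839727
V = π·1.25² × L = 4.908739 × 265.839727 = 1304.937710

L=265.840 V=1304.938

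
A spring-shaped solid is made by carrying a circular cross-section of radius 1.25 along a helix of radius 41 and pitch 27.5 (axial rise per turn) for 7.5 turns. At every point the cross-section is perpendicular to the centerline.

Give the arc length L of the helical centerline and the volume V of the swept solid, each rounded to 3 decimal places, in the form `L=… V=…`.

2πR = 2π·41 = 257.610598
per-turn = √(257.610598² + 27.5²) = √(66363.2200 + 756.25) = √67119.4700 = 259.074256
L = 7.5 × 259.074256 = 1943.056918
V = π·1.25² × L = 4.908739 × 1943.056918 = 9537.958343

L=1943.057 V=9537.958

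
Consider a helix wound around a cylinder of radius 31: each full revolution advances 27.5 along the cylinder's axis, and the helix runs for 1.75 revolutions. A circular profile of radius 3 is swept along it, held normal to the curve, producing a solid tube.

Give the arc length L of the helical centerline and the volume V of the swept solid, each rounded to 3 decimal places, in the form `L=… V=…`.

2πR = 2π·31 = 194.778745
per-turn = √(194.778745² + 27.5²) = √(37938.7593 + 756.25) = √38695.0093 = 196.710471
L = 1.75 × 196.710471 = 344.243324
V = π·3² × L = 28.274334 × 344.243324 = 9733.250676

L=344.243 V=9733.251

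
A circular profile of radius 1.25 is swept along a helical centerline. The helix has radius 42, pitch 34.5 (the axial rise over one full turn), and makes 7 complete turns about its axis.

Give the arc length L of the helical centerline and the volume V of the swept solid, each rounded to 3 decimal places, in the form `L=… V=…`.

2πR = 2π·42 = 263.893783
per-turn = √(263.893783² + 34.5²) = √(69639.9287 + 1190.25) = √70830.1787 = 266.139397
L = 7 × 266.139397 = 1862.975779
V = π·1.25² × L = 4.908739 × 1862.975779 = 9144.860972

L=1862.976 V=9144.861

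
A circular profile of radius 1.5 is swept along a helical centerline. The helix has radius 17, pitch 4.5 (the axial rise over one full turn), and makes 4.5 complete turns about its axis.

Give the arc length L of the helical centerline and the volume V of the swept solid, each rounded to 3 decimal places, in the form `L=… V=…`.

2πR = 2π·17 = 106.814150
per-turn = √(106.814150² + 4.5²) = √(11409.2627 + 20.25) = √11429.5127 = 106.908899
L = 4.5 × 106.908899 = 481.090046
V = π·1.5² × L = 7.068583 × 481.090046 = 3400.625144

L=481.090 V=3400.625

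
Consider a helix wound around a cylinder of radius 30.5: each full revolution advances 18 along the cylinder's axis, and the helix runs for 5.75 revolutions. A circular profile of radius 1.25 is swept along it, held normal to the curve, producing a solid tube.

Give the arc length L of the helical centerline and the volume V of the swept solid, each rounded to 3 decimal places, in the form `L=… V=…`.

2πR = 2π·30.5 = 191.637152
per-turn = √(191.637152² + 18²) = √(36724.7980 + 324) = √37048.7980 = 192.480643
L = 5.75 × 192.480643 = 1106.763698
V = π·1.25² × L = 4.908739 × 1106.763698 = 5432.813598

L=1106.764 V=5432.814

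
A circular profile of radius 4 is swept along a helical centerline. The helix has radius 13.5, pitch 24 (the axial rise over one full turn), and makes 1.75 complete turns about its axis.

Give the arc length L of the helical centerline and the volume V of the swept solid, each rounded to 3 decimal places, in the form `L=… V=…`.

2πR = 2π·13.5 = 84.823002
per-turn = √(84.823002² + 24²) = √(7194.9416 + 576) = √7770.9416 = 88.152944
L = 1.75 × 88.152944 = 154.267653
V = π·4² × L = 50.265482 × 154.267653 = 7754.337992

L=154.268 V=7754.338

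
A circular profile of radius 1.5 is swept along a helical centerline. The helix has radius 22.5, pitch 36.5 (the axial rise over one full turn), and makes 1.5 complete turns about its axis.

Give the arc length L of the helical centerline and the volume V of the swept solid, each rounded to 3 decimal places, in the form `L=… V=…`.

L=219.011 V=1548.100

2πR = 2π·22.5 = 141.371669
per-turn = √(141.371669² + 36.5²) = √(19985.9489 + 1332.25) = √21318.1989 = 146.007530
L = 1.5 × 146.007530 = 219.011295
V = π·1.5² × L = 7.068583 × 219.011295 = 1548.099623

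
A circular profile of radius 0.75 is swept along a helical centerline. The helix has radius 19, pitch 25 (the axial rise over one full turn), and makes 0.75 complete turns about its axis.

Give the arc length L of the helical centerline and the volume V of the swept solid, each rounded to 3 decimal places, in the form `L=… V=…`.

2πR = 2π·19 = 119.380521
per-turn = √(119.380521² + 25²) = √(14251.7088 + 625) = √14876.7088 = 121.970114
L = 0.75 × 121.970114 = 91.477586
V = π·0.75² × L = 1.767146 × 91.477586 = 161.654237

L=91.478 V=161.654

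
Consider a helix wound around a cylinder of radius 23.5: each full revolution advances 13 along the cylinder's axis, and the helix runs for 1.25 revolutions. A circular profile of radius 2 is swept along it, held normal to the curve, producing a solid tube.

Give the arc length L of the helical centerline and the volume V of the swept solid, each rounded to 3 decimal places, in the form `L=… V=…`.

L=185.283 V=2328.329

2πR = 2π·23.5 = 147.654855
per-turn = √(147.654855² + 13²) = √(21801.9561 + 169) = √21970.9561 = 148.226031
L = 1.25 × 148.226031 = 185.282538
V = π·2² × L = 12.566371 × 185.282538 = 2328.329043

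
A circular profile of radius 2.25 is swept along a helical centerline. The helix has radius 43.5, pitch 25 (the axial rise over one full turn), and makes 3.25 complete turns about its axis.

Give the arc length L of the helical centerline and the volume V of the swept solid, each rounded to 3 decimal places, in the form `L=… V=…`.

L=891.993 V=14186.543

2πR = 2π·43.5 = 273.318561
per-turn = √(273.318561² + 25²) = √(74703.0357 + 625) = √75328.0357 = 274.459534
L = 3.25 × 274.459534 = 891.993485
V = π·2.25² × L = 15.904313 × 891.993485 = 14186.543408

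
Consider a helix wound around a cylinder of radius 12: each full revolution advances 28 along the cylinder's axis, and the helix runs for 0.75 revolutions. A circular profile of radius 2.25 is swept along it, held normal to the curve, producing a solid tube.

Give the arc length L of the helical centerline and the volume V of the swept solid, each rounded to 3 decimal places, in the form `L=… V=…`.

L=60.322 V=959.381

2πR = 2π·12 = 75.398224
per-turn = √(75.398224² + 28²) = √(5684.8921 + 784) = √6468.8921 = 80.429423
L = 0.75 × 80.429423 = 60.322067
V = π·2.25² × L = 15.904313 × 60.322067 = 959.381031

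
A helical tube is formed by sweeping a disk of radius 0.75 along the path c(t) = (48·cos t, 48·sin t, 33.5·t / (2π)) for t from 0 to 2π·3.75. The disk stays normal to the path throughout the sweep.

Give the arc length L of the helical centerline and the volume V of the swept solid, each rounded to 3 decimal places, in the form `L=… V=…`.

2πR = 2π·48 = 301.592895
per-turn = √(301.592895² + 33.5²) = √(90958.2742 + 1122.25) = √92080.5242 = 303.447729
L = 3.75 × 303.447729 = 1137.928983
V = π·0.75² × L = 1.767146 × 1137.928983 = 2010.886500

L=1137.929 V=2010.887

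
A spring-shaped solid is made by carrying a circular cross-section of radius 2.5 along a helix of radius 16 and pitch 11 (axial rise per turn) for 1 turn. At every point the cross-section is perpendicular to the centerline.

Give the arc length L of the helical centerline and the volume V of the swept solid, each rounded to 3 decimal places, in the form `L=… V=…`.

L=101.131 V=1985.702

2πR = 2π·16 = 100.530965
per-turn = √(100.530965² + 11²) = √(10106.4749 + 121) = √10227.4749 = 101.130979
L = 1 × 101.130979 = 101.130979
V = π·2.5² × L = 19.634954 × 101.130979 = 1985.702129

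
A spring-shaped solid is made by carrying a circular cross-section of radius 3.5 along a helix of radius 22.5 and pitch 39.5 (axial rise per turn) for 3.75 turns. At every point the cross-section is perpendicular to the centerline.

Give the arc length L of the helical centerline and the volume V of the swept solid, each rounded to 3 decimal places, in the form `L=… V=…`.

2πR = 2π·22.5 = 141.371669
per-turn = √(141.371669² + 39.5²) = √(19985.9489 + 1560.25) = √21546.1989 = 146.786235
L = 3.75 × 146.786235 = 550.448383
V = π·3.5² × L = 38.484510 × 550.448383 = 21183.736299

L=550.448 V=21183.736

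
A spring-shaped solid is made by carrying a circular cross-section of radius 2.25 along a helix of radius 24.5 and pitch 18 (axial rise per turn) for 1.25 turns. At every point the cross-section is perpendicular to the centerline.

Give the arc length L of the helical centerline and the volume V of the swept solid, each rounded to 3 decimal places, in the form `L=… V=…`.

L=193.734 V=3081.199

2πR = 2π·24.5 = 153.938040
per-turn = √(153.938040² + 18²) = √(23696.9202 + 324) = √24020.9202 = 154.986839
L = 1.25 × 154.986839 = 193.733548
V = π·2.25² × L = 15.904313 × 193.733548 = 3081.198955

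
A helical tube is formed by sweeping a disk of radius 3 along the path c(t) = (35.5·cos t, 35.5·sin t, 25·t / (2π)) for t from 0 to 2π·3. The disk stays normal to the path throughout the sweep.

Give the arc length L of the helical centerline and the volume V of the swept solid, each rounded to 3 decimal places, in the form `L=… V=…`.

2πR = 2π·35.5 = 223.053078
per-turn = √(223.053078² + 25²) = √(49752.6758 + 625) = √50377.6758 = 224.449718
L = 3 × 224.449718 = 673.349153
V = π·3² × L = 28.274334 × 673.349153 = 19038.498776

L=673.349 V=19038.499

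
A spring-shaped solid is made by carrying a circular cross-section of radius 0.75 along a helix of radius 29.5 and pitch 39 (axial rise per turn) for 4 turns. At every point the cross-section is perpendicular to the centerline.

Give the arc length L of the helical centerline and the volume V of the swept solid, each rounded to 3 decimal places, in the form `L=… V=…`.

L=757.650 V=1338.878

2πR = 2π·29.5 = 185.353967
per-turn = √(185.353967² + 39²) = √(34356.0929 + 1521) = √35877.0929 = 189.412494
L = 4 × 189.412494 = 757.649976
V = π·0.75² × L = 1.767146 × 757.649976 = 1338.878025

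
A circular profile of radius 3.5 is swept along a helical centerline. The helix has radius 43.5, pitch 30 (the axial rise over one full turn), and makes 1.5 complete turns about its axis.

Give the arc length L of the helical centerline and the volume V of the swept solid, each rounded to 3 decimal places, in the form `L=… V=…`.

2πR = 2π·43.5 = 273.318561
per-turn = √(273.318561² + 30²) = √(74703.0357 + 900) = √75603.0357 = 274.960062
L = 1.5 × 274.960062 = 412.440093
V = π·3.5² × L = 38.484510 × 412.440093 = 15872.554888

L=412.440 V=15872.555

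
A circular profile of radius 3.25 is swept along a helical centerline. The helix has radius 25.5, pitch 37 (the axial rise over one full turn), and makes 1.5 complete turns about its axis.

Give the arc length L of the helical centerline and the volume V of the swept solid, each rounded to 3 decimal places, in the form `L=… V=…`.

2πR = 2π·25.5 = 160.221225
per-turn = √(160.221225² + 37²) = √(25670.8410 + 1369) = √27039.8410 = 164.437955
L = 1.5 × 164.437955 = 246.656933
V = π·3.25² × L = 33.183072 × 246.656933 = 8184.834850

L=246.657 V=8184.835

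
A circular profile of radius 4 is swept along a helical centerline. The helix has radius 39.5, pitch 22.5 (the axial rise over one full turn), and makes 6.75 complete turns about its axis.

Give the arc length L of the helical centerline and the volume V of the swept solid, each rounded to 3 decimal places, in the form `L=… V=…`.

L=1682.125 V=84552.801

2πR = 2π·39.5 = 248.185820
per-turn = √(248.185820² + 22.5²) = √(61596.2011 + 506.25) = √62102.4511 = 249.203634
L = 6.75 × 249.203634 = 1682.124528
V = π·4² × L = 50.265482 × 1682.124528 = 84552.800939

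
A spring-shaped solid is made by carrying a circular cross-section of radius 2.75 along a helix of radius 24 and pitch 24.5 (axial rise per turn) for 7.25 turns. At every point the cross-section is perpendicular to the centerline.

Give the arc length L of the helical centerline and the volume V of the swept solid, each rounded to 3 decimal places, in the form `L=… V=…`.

2πR = 2π·24 = 150.796447
per-turn = √(150.796447² + 24.5²) = √(22739.5685 + 600.25) = √23339.8185 = 152.773750
L = 7.25 × 152.773750 = 1107.609684
V = π·2.75² × L = 23.758294 × 1107.609684 = 26314.916999

L=1107.610 V=26314.917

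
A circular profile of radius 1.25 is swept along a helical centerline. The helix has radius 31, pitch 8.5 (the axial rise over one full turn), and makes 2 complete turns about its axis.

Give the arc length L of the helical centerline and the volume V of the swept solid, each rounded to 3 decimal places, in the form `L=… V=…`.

2πR = 2π·31 = 194.778745
per-turn = √(194.778745² + 8.5²) = √(37938.7593 + 72.25) = √38011.0093 = 194.964123
L = 2 × 194.964123 = 389.928246
V = π·1.25² × L = 4.908739 × 389.928246 = 1914.055803

L=389.928 V=1914.056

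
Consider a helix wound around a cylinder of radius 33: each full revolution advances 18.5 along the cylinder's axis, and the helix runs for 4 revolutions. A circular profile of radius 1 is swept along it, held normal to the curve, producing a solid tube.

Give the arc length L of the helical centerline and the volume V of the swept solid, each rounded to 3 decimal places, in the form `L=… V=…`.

2πR = 2π·33 = 207.345115
per-turn = √(207.345115² + 18.5²) = √(42991.9968 + 342.25) = √43334.2468 = 208.168794
L = 4 × 208.168794 = 832.675176
V = π·1² × L = 3.141593 × 832.675176 = 2615.926215

L=832.675 V=2615.926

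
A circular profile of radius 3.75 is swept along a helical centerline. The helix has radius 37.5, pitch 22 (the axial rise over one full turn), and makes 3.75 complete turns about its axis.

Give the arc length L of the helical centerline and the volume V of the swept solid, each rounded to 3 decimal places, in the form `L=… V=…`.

2πR = 2π·37.5 = 235.619449
per-turn = √(235.619449² + 22²) = √(55516.5248 + 484) = √56000.5248 = 236.644300
L = 3.75 × 236.644300 = 887.416125
V = π·3.75² × L = 44.178647 × 887.416125 = 39204.843466

L=887.416 V=39204.843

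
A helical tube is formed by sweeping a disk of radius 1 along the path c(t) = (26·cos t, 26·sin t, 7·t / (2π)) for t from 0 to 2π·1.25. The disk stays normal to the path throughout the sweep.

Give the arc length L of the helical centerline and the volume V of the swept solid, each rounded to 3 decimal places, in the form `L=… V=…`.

2πR = 2π·26 = 163.362818
per-turn = √(163.362818² + 7²) = √(26687.4103 + 49) = √26736.4103 = 163.512722
L = 1.25 × 163.512722 = 204.390903
V = π·1² × L = 3.141593 × 204.390903 = 642.112958

L=204.391 V=642.113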